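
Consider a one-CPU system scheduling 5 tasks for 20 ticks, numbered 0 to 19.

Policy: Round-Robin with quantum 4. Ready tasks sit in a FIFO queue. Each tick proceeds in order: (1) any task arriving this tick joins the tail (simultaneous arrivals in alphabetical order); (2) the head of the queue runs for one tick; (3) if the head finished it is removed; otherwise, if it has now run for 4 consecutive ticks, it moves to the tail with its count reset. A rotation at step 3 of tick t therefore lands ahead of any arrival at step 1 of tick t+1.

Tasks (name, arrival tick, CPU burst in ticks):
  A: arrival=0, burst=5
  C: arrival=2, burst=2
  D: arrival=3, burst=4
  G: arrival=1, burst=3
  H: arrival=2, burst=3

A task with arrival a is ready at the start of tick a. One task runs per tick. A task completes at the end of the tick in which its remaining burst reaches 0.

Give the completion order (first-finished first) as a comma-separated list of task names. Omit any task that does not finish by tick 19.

t=0: queue=[A] q_used=0 → run A
t=1: queue=[A,G] q_used=1 → run A
t=2: queue=[A,G,C,H] q_used=2 → run A
t=3: queue=[A,G,C,H,D] q_used=3 → run A
t=4: queue=[G,C,H,D,A] q_used=0 → run G
t=5: queue=[G,C,H,D,A] q_used=1 → run G
t=6: queue=[G,C,H,D,A] q_used=2 → run G
t=7: queue=[C,H,D,A] q_used=0 → run C
t=8: queue=[C,H,D,A] q_used=1 → run C
t=9: queue=[H,D,A] q_used=0 → run H
t=10: queue=[H,D,A] q_used=1 → run H
t=11: queue=[H,D,A] q_used=2 → run H
t=12: queue=[D,A] q_used=0 → run D
t=13: queue=[D,A] q_used=1 → run D
t=14: queue=[D,A] q_used=2 → run D
t=15: queue=[D,A] q_used=3 → run D
t=16: queue=[A] q_used=0 → run A
t=17: (idle)
t=18: (idle)
t=19: (idle)

completion order = G, C, H, D, A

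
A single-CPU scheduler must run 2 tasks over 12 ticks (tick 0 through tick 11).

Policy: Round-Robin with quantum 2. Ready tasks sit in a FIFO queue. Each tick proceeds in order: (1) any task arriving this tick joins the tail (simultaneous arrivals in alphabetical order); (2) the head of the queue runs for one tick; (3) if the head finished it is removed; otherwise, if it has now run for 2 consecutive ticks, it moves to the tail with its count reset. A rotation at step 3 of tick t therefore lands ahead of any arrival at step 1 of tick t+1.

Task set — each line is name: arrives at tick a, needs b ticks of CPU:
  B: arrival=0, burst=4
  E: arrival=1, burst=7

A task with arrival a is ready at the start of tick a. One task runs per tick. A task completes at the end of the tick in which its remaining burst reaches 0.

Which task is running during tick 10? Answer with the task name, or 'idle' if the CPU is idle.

running at tick 10 = E

t=0: queue=[B] q_used=0 → run B
t=1: queue=[B,E] q_used=1 → run B
t=2: queue=[E,B] q_used=0 → run E
t=3: queue=[E,B] q_used=1 → run E
t=4: queue=[B,E] q_used=0 → run B
t=5: queue=[B,E] q_used=1 → run B
t=6: queue=[E] q_used=0 → run E
t=7: queue=[E] q_used=1 → run E
t=8: queue=[E] q_used=0 → run E
t=9: queue=[E] q_used=1 → run E
t=10: queue=[E] q_used=0 → run E
t=11: (idle)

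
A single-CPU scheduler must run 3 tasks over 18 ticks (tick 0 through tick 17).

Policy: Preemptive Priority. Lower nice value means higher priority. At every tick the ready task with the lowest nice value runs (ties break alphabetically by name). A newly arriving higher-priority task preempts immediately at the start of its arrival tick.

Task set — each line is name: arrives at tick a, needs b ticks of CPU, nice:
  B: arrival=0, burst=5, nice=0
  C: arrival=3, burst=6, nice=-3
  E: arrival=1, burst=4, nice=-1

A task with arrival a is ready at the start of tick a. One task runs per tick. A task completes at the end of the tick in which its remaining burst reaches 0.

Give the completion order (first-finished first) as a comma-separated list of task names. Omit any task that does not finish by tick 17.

completion order = C, E, B

t=0: ready={B} → run B
t=1: ready={B,E} → run E
t=2: ready={B,E} → run E
t=3: ready={B,C,E} → run C
t=4: ready={B,C,E} → run C
t=5: ready={B,C,E} → run C
t=6: ready={B,C,E} → run C
t=7: ready={B,C,E} → run C
t=8: ready={B,C,E} → run C
t=9: ready={B,E} → run E
t=10: ready={B,E} → run E
t=11: ready={B} → run B
t=12: ready={B} → run B
t=13: ready={B} → run B
t=14: ready={B} → run B
t=15: (idle)
t=16: (idle)
t=17: (idle)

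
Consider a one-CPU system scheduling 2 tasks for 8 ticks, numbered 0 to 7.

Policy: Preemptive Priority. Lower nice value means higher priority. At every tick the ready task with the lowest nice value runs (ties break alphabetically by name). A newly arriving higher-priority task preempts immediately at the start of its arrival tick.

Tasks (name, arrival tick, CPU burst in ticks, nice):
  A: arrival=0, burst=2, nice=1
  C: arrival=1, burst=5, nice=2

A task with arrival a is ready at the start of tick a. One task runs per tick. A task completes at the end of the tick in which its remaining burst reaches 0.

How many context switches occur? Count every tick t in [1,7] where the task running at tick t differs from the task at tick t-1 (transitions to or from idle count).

t=0: ready={A} → run A
t=1: ready={A,C} → run A
t=2: ready={C} → run C
t=3: ready={C} → run C
t=4: ready={C} → run C
t=5: ready={C} → run C
t=6: ready={C} → run C
t=7: (idle)

context switches = 2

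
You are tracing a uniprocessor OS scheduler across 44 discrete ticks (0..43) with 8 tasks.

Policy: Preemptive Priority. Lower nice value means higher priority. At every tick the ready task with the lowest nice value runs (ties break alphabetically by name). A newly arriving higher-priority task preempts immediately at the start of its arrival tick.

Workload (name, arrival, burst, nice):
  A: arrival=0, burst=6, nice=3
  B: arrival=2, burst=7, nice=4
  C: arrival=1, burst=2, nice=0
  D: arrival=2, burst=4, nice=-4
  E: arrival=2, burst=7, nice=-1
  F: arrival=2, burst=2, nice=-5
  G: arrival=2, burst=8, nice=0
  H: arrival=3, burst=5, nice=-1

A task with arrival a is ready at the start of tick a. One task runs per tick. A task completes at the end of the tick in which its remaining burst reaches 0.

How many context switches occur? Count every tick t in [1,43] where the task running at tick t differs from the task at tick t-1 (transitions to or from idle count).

t=0: ready={A} → run A
t=1: ready={A,C} → run C
t=2: ready={A,B,C,D,E,F,G} → run F
t=3: ready={A,B,C,D,E,F,G,H} → run F
t=4: ready={A,B,C,D,E,G,H} → run D
t=5: ready={A,B,C,D,E,G,H} → run D
t=6: ready={A,B,C,D,E,G,H} → run D
t=7: ready={A,B,C,D,E,G,H} → run D
t=8: ready={A,B,C,E,G,H} → run E
t=9: ready={A,B,C,E,G,H} → run E
t=10: ready={A,B,C,E,G,H} → run E
t=11: ready={A,B,C,E,G,H} → run E
t=12: ready={A,B,C,E,G,H} → run E
t=13: ready={A,B,C,E,G,H} → run E
t=14: ready={A,B,C,E,G,H} → run E
t=15: ready={A,B,C,G,H} → run H
t=16: ready={A,B,C,G,H} → run H
t=17: ready={A,B,C,G,H} → run H
t=18: ready={A,B,C,G,H} → run H
t=19: ready={A,B,C,G,H} → run H
t=20: ready={A,B,C,G} → run C
t=21: ready={A,B,G} → run G
t=22: ready={A,B,G} → run G
t=23: ready={A,B,G} → run G
t=24: ready={A,B,G} → run G
t=25: ready={A,B,G} → run G
t=26: ready={A,B,G} → run G
t=27: ready={A,B,G} → run G
t=28: ready={A,B,G} → run G
t=29: ready={A,B} → run A
t=30: ready={A,B} → run A
t=31: ready={A,B} → run A
t=32: ready={A,B} → run A
t=33: ready={A,B} → run A
t=34: ready={B} → run B
t=35: ready={B} → run B
t=36: ready={B} → run B
t=37: ready={B} → run B
t=38: ready={B} → run B
t=39: ready={B} → run B
t=40: ready={B} → run B
t=41: (idle)
t=42: (idle)
t=43: (idle)

context switches = 10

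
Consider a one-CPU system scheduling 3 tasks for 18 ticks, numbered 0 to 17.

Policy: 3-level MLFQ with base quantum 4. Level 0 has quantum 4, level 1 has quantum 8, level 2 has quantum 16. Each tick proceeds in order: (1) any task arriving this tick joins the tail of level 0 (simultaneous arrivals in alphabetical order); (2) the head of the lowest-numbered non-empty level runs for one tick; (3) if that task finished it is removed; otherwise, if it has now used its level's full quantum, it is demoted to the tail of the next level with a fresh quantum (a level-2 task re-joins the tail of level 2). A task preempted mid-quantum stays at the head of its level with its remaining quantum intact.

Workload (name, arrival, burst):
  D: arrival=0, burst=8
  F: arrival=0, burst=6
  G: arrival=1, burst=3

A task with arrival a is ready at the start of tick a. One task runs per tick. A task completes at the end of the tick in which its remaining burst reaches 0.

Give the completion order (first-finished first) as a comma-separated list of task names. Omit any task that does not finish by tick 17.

completion order = G, D, F

t=0: L0/L1/L2 = DF/-/- → run D
t=1: L0/L1/L2 = DFG/-/- → run D
t=2: L0/L1/L2 = DFG/-/- → run D
t=3: L0/L1/L2 = DFG/-/- → run D
t=4: L0/L1/L2 = FG/D/- → run F
t=5: L0/L1/L2 = FG/D/- → run F
t=6: L0/L1/L2 = FG/D/- → run F
t=7: L0/L1/L2 = FG/D/- → run F
t=8: L0/L1/L2 = G/DF/- → run G
t=9: L0/L1/L2 = G/DF/- → run G
t=10: L0/L1/L2 = G/DF/- → run G
t=11: L0/L1/L2 = -/DF/- → run D
t=12: L0/L1/L2 = -/DF/- → run D
t=13: L0/L1/L2 = -/DF/- → run D
t=14: L0/L1/L2 = -/DF/- → run D
t=15: L0/L1/L2 = -/F/- → run F
t=16: L0/L1/L2 = -/F/- → run F
t=17: (idle)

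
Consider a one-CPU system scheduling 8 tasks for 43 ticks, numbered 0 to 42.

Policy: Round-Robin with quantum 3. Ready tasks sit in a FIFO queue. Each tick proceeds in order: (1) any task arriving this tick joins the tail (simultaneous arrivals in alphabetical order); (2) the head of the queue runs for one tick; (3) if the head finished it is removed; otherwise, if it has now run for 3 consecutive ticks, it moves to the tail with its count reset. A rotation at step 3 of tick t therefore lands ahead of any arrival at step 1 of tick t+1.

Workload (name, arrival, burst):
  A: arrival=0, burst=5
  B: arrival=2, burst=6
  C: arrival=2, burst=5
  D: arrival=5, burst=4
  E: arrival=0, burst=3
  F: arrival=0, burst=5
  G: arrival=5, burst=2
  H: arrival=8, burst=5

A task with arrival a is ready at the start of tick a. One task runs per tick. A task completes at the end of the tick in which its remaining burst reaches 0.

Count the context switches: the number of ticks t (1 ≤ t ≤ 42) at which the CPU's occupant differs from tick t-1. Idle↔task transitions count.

context switches = 14

t=0: queue=[A,E,F] q_used=0 → run A
t=1: queue=[A,E,F] q_used=1 → run A
t=2: queue=[A,E,F,B,C] q_used=2 → run A
t=3: queue=[E,F,B,C,A] q_used=0 → run E
t=4: queue=[E,F,B,C,A] q_used=1 → run E
t=5: queue=[E,F,B,C,A,D,G] q_used=2 → run E
t=6: queue=[F,B,C,A,D,G] q_used=0 → run F
t=7: queue=[F,B,C,A,D,G] q_used=1 → run F
t=8: queue=[F,B,C,A,D,G,H] q_used=2 → run F
t=9: queue=[B,C,A,D,G,H,F] q_used=0 → run B
t=10: queue=[B,C,A,D,G,H,F] q_used=1 → run B
t=11: queue=[B,C,A,D,G,H,F] q_used=2 → run B
t=12: queue=[C,A,D,G,H,F,B] q_used=0 → run C
t=13: queue=[C,A,D,G,H,F,B] q_used=1 → run C
t=14: queue=[C,A,D,G,H,F,B] q_used=2 → run C
t=15: queue=[A,D,G,H,F,B,C] q_used=0 → run A
t=16: queue=[A,D,G,H,F,B,C] q_used=1 → run A
t=17: queue=[D,G,H,F,B,C] q_used=0 → run D
t=18: queue=[D,G,H,F,B,C] q_used=1 → run D
t=19: queue=[D,G,H,F,B,C] q_used=2 → run D
t=20: queue=[G,H,F,B,C,D] q_used=0 → run G
t=21: queue=[G,H,F,B,C,D] q_used=1 → run G
t=22: queue=[H,F,B,C,D] q_used=0 → run H
t=23: queue=[H,F,B,C,D] q_used=1 → run H
t=24: queue=[H,F,B,C,D] q_used=2 → run H
t=25: queue=[F,B,C,D,H] q_used=0 → run F
t=26: queue=[F,B,C,D,H] q_used=1 → run F
t=27: queue=[B,C,D,H] q_used=0 → run B
t=28: queue=[B,C,D,H] q_used=1 → run B
t=29: queue=[B,C,D,H] q_used=2 → run B
t=30: queue=[C,D,H] q_used=0 → run C
t=31: queue=[C,D,H] q_used=1 → run C
t=32: queue=[D,H] q_used=0 → run D
t=33: queue=[H] q_used=0 → run H
t=34: queue=[H] q_used=1 → run H
t=35: (idle)
t=36: (idle)
t=37: (idle)
t=38: (idle)
t=39: (idle)
t=40: (idle)
t=41: (idle)
t=42: (idle)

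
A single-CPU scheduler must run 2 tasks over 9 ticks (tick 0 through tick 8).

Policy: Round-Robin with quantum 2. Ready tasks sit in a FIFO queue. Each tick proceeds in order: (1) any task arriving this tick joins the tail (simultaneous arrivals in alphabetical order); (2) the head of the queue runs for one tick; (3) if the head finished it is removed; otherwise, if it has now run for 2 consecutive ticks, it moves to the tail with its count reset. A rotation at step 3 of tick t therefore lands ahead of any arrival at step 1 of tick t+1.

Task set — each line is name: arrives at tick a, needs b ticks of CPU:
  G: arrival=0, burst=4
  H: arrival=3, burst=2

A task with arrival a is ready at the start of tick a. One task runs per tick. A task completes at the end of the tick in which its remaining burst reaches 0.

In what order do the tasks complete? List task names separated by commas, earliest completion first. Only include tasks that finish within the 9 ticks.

completion order = G, H

t=0: queue=[G] q_used=0 → run G
t=1: queue=[G] q_used=1 → run G
t=2: queue=[G] q_used=0 → run G
t=3: queue=[G,H] q_used=1 → run G
t=4: queue=[H] q_used=0 → run H
t=5: queue=[H] q_used=1 → run H
t=6: (idle)
t=7: (idle)
t=8: (idle)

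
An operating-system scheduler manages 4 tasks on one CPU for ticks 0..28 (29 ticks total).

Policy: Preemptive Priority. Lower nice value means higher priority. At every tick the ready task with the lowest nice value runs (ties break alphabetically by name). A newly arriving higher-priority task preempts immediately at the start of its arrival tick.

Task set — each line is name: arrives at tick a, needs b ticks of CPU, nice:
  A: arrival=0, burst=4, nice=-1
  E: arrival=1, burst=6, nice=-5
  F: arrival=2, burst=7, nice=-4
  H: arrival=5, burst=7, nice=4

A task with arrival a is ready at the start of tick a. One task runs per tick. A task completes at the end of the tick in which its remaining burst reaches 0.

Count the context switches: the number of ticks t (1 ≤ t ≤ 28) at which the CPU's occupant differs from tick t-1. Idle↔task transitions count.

context switches = 5

t=0: ready={A} → run A
t=1: ready={A,E} → run E
t=2: ready={A,E,F} → run E
t=3: ready={A,E,F} → run E
t=4: ready={A,E,F} → run E
t=5: ready={A,E,F,H} → run E
t=6: ready={A,E,F,H} → run E
t=7: ready={A,F,H} → run F
t=8: ready={A,F,H} → run F
t=9: ready={A,F,H} → run F
t=10: ready={A,F,H} → run F
t=11: ready={A,F,H} → run F
t=12: ready={A,F,H} → run F
t=13: ready={A,F,H} → run F
t=14: ready={A,H} → run A
t=15: ready={A,H} → run A
t=16: ready={A,H} → run A
t=17: ready={H} → run H
t=18: ready={H} → run H
t=19: ready={H} → run H
t=20: ready={H} → run H
t=21: ready={H} → run H
t=22: ready={H} → run H
t=23: ready={H} → run H
t=24: (idle)
t=25: (idle)
t=26: (idle)
t=27: (idle)
t=28: (idle)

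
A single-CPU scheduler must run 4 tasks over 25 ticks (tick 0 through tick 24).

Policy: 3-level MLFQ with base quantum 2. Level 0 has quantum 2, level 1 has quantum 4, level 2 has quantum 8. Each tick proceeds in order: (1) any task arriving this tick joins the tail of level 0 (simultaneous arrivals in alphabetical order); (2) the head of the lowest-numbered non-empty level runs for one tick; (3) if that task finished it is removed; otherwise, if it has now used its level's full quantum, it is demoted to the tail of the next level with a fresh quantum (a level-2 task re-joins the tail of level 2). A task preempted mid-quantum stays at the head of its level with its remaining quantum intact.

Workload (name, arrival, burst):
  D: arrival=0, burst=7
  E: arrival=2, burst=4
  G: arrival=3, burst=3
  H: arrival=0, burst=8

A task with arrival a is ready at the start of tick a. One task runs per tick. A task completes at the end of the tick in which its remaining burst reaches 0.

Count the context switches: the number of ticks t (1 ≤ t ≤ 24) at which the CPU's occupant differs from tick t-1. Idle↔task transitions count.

context switches = 10

t=0: L0/L1/L2 = DH/-/- → run D
t=1: L0/L1/L2 = DH/-/- → run D
t=2: L0/L1/L2 = HE/D/- → run H
t=3: L0/L1/L2 = HEG/D/- → run H
t=4: L0/L1/L2 = EG/DH/- → run E
t=5: L0/L1/L2 = EG/DH/- → run E
t=6: L0/L1/L2 = G/DHE/- → run G
t=7: L0/L1/L2 = G/DHE/- → run G
t=8: L0/L1/L2 = -/DHEG/- → run D
t=9: L0/L1/L2 = -/DHEG/- → run D
t=10: L0/L1/L2 = -/DHEG/- → run D
t=11: L0/L1/L2 = -/DHEG/- → run D
t=12: L0/L1/L2 = -/HEG/D → run H
t=13: L0/L1/L2 = -/HEG/D → run H
t=14: L0/L1/L2 = -/HEG/D → run H
t=15: L0/L1/L2 = -/HEG/D → run H
t=16: L0/L1/L2 = -/EG/DH → run E
t=17: L0/L1/L2 = -/EG/DH → run E
t=18: L0/L1/L2 = -/G/DH → run G
t=19: L0/L1/L2 = -/-/DH → run D
t=20: L0/L1/L2 = -/-/H → run H
t=21: L0/L1/L2 = -/-/H → run H
t=22: (idle)
t=23: (idle)
t=24: (idle)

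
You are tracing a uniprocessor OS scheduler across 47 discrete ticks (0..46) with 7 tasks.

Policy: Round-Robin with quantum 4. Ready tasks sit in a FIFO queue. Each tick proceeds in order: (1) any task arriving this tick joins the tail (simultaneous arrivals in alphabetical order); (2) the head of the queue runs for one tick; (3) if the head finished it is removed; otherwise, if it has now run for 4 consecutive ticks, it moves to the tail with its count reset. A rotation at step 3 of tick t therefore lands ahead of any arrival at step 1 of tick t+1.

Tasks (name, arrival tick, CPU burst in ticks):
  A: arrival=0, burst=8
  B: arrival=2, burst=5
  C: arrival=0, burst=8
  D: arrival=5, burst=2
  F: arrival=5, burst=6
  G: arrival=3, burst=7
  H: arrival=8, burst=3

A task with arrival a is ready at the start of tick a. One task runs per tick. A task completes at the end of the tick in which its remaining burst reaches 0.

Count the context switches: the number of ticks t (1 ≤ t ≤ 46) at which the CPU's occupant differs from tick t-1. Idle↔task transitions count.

t=0: queue=[A,C] q_used=0 → run A
t=1: queue=[A,C] q_used=1 → run A
t=2: queue=[A,C,B] q_used=2 → run A
t=3: queue=[A,C,B,G] q_used=3 → run A
t=4: queue=[C,B,G,A] q_used=0 → run C
t=5: queue=[C,B,G,A,D,F] q_used=1 → run C
t=6: queue=[C,B,G,A,D,F] q_used=2 → run C
t=7: queue=[C,B,G,A,D,F] q_used=3 → run C
t=8: queue=[B,G,A,D,F,C,H] q_used=0 → run B
t=9: queue=[B,G,A,D,F,C,H] q_used=1 → run B
t=10: queue=[B,G,A,D,F,C,H] q_used=2 → run B
t=11: queue=[B,G,A,D,F,C,H] q_used=3 → run B
t=12: queue=[G,A,D,F,C,H,B] q_used=0 → run G
t=13: queue=[G,A,D,F,C,H,B] q_used=1 → run G
t=14: queue=[G,A,D,F,C,H,B] q_used=2 → run G
t=15: queue=[G,A,D,F,C,H,B] q_used=3 → run G
t=16: queue=[A,D,F,C,H,B,G] q_used=0 → run A
t=17: queue=[A,D,F,C,H,B,G] q_used=1 → run A
t=18: queue=[A,D,F,C,H,B,G] q_used=2 → run A
t=19: queue=[A,D,F,C,H,B,G] q_used=3 → run A
t=20: queue=[D,F,C,H,B,G] q_used=0 → run D
t=21: queue=[D,F,C,H,B,G] q_used=1 → run D
t=22: queue=[F,C,H,B,G] q_used=0 → run F
t=23: queue=[F,C,H,B,G] q_used=1 → run F
t=24: queue=[F,C,H,B,G] q_used=2 → run F
t=25: queue=[F,C,H,B,G] q_used=3 → run F
t=26: queue=[C,H,B,G,F] q_used=0 → run C
t=27: queue=[C,H,B,G,F] q_used=1 → run C
t=28: queue=[C,H,B,G,F] q_used=2 → run C
t=29: queue=[C,H,B,G,F] q_used=3 → run C
t=30: queue=[H,B,G,F] q_used=0 → run H
t=31: queue=[H,B,G,F] q_used=1 → run H
t=32: queue=[H,B,G,F] q_used=2 → run H
t=33: queue=[B,G,F] q_used=0 → run B
t=34: queue=[G,F] q_used=0 → run G
t=35: queue=[G,F] q_used=1 → run G
t=36: queue=[G,F] q_used=2 → run G
t=37: queue=[F] q_used=0 → run F
t=38: queue=[F] q_used=1 → run F
t=39: (idle)
t=40: (idle)
t=41: (idle)
t=42: (idle)
t=43: (idle)
t=44: (idle)
t=45: (idle)
t=46: (idle)

context switches = 12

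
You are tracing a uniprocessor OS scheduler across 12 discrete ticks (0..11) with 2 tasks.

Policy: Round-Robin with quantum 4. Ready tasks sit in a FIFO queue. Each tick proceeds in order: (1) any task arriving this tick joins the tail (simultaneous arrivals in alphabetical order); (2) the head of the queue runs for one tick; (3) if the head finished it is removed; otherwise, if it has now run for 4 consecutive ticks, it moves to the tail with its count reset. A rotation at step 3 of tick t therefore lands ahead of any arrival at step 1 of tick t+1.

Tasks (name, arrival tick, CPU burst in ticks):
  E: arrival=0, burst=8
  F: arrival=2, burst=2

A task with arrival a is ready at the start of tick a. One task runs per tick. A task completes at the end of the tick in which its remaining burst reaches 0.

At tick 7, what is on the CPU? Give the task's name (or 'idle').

running at tick 7 = E

t=0: queue=[E] q_used=0 → run E
t=1: queue=[E] q_used=1 → run E
t=2: queue=[E,F] q_used=2 → run E
t=3: queue=[E,F] q_used=3 → run E
t=4: queue=[F,E] q_used=0 → run F
t=5: queue=[F,E] q_used=1 → run F
t=6: queue=[E] q_used=0 → run E
t=7: queue=[E] q_used=1 → run E
t=8: queue=[E] q_used=2 → run E
t=9: queue=[E] q_used=3 → run E
t=10: (idle)
t=11: (idle)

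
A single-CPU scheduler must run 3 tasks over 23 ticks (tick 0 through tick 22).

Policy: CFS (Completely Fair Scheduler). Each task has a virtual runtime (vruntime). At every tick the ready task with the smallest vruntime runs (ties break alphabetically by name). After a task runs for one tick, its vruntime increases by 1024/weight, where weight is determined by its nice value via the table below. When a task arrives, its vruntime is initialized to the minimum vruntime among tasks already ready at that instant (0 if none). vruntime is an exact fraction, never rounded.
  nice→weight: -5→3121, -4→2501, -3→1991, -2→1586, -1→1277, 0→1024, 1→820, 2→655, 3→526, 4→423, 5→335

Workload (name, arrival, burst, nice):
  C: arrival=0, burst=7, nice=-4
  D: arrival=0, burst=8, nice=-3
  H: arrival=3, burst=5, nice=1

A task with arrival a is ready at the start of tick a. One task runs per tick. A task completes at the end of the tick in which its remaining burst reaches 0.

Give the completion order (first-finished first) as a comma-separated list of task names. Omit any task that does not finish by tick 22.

completion order = C, D, H

t=0: vr[C=0 D=0] → run C
t=1: vr[C=1024/2501 D=0] → run D
t=2: vr[C=1024/2501 D=1024/1991] → run C
t=3: vr[C=2048/2501 D=1024/1991 H=1024/1991] → run D
t=4: vr[C=2048/2501 D=2048/1991 H=1024/1991] → run H
t=5: vr[C=2048/2501 D=2048/1991 H=719616/408155] → run C
t=6: vr[C=3072/2501 D=2048/1991 H=719616/408155] → run D
t=7: vr[C=3072/2501 D=3072/1991 H=719616/408155] → run C
t=8: vr[C=4096/2501 D=3072/1991 H=719616/408155] → run D
t=9: vr[C=4096/2501 D=4096/1991 H=719616/408155] → run C
t=10: vr[C=5120/2501 D=4096/1991 H=719616/408155] → run H
t=11: vr[C=5120/2501 D=4096/1991 H=1229312/408155] → run C
t=12: vr[C=6144/2501 D=4096/1991 H=1229312/408155] → run D
t=13: vr[C=6144/2501 D=5120/1991 H=1229312/408155] → run C
t=14: vr[D=5120/1991 H=1229312/408155] → run D
t=15: vr[D=6144/1991 H=1229312/408155] → run H
t=16: vr[D=6144/1991 H=1739008/408155] → run D
t=17: vr[D=7168/1991 H=1739008/408155] → run D
t=18: vr[H=1739008/408155] → run H
t=19: vr[H=2248704/408155] → run H
t=20: (idle)
t=21: (idle)
t=22: (idle)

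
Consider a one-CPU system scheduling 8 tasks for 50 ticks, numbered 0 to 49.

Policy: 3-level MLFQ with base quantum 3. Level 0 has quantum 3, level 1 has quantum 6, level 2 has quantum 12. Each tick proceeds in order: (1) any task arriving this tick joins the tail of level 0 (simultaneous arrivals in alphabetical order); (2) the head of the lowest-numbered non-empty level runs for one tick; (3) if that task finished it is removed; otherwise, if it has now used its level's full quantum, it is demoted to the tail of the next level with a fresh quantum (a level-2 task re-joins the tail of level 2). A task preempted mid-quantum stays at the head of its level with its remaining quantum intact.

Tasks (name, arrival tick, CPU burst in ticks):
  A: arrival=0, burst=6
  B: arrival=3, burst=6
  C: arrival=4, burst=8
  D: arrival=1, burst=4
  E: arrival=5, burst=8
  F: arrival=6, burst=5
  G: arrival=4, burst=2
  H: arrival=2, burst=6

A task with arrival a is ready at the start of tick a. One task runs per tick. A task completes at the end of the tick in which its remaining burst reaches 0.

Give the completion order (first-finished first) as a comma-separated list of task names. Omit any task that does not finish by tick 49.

completion order = G, A, D, H, B, C, E, F

t=0: L0/L1/L2 = A/-/- → run A
t=1: L0/L1/L2 = AD/-/- → run A
t=2: L0/L1/L2 = ADH/-/- → run A
t=3: L0/L1/L2 = DHB/A/- → run D
t=4: L0/L1/L2 = DHBCG/A/- → run D
t=5: L0/L1/L2 = DHBCGE/A/- → run D
t=6: L0/L1/L2 = HBCGEF/AD/- → run H
t=7: L0/L1/L2 = HBCGEF/AD/- → run H
t=8: L0/L1/L2 = HBCGEF/AD/- → run H
t=9: L0/L1/L2 = BCGEF/ADH/- → run B
t=10: L0/L1/L2 = BCGEF/ADH/- → run B
t=11: L0/L1/L2 = BCGEF/ADH/- → run B
t=12: L0/L1/L2 = CGEF/ADHB/- → run C
t=13: L0/L1/L2 = CGEF/ADHB/- → run C
t=14: L0/L1/L2 = CGEF/ADHB/- → run C
t=15: L0/L1/L2 = GEF/ADHBC/- → run G
t=16: L0/L1/L2 = GEF/ADHBC/- → run G
t=17: L0/L1/L2 = EF/ADHBC/- → run E
t=18: L0/L1/L2 = EF/ADHBC/- → run E
t=19: L0/L1/L2 = EF/ADHBC/- → run E
t=20: L0/L1/L2 = F/ADHBCE/- → run F
t=21: L0/L1/L2 = F/ADHBCE/- → run F
t=22: L0/L1/L2 = F/ADHBCE/- → run F
t=23: L0/L1/L2 = -/ADHBCEF/- → run A
t=24: L0/L1/L2 = -/ADHBCEF/- → run A
t=25: L0/L1/L2 = -/ADHBCEF/- → run A
t=26: L0/L1/L2 = -/DHBCEF/- → run D
t=27: L0/L1/L2 = -/HBCEF/- → run H
t=28: L0/L1/L2 = -/HBCEF/- → run H
t=29: L0/L1/L2 = -/HBCEF/- → run H
t=30: L0/L1/L2 = -/BCEF/- → run B
t=31: L0/L1/L2 = -/BCEF/- → run B
t=32: L0/L1/L2 = -/BCEF/- → run B
t=33: L0/L1/L2 = -/CEF/- → run C
t=34: L0/L1/L2 = -/CEF/- → run C
t=35: L0/L1/L2 = -/CEF/- → run C
t=36: L0/L1/L2 = -/CEF/- → run C
t=37: L0/L1/L2 = -/CEF/- → run C
t=38: L0/L1/L2 = -/EF/- → run E
t=39: L0/L1/L2 = -/EF/- → run E
t=40: L0/L1/L2 = -/EF/- → run E
t=41: L0/L1/L2 = -/EF/- → run E
t=42: L0/L1/L2 = -/EF/- → run E
t=43: L0/L1/L2 = -/F/- → run F
t=44: L0/L1/L2 = -/F/- → run F
t=45: (idle)
t=46: (idle)
t=47: (idle)
t=48: (idle)
t=49: (idle)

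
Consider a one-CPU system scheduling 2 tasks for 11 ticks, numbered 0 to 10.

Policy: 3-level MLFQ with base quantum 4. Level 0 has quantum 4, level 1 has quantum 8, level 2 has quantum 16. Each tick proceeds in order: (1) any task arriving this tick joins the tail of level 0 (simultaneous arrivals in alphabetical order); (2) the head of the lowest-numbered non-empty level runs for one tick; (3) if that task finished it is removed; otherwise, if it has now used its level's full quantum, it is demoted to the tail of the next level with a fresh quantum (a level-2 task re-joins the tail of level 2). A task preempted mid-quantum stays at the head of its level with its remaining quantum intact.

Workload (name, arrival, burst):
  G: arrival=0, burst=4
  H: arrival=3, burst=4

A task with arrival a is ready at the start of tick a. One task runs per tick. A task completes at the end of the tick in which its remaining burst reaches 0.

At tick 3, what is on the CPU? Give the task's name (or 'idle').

running at tick 3 = G

t=0: L0/L1/L2 = G/-/- → run G
t=1: L0/L1/L2 = G/-/- → run G
t=2: L0/L1/L2 = G/-/- → run G
t=3: L0/L1/L2 = GH/-/- → run G
t=4: L0/L1/L2 = H/-/- → run H
t=5: L0/L1/L2 = H/-/- → run H
t=6: L0/L1/L2 = H/-/- → run H
t=7: L0/L1/L2 = H/-/- → run H
t=8: (idle)
t=9: (idle)
t=10: (idle)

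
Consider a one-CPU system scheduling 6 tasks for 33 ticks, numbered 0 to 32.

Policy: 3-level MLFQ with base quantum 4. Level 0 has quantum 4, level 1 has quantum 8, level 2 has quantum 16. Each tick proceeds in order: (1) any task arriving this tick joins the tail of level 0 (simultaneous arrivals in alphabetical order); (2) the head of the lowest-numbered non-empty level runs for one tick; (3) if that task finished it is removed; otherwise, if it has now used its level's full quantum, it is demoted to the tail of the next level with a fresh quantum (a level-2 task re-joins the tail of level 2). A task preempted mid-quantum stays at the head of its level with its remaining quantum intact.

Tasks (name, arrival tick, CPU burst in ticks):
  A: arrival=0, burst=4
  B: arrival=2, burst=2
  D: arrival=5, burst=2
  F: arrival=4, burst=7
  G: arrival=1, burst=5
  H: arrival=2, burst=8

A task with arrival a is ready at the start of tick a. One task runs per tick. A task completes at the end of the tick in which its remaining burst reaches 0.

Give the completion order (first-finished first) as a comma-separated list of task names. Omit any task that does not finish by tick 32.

t=0: L0/L1/L2 = A/-/- → run A
t=1: L0/L1/L2 = AG/-/- → run A
t=2: L0/L1/L2 = AGBH/-/- → run A
t=3: L0/L1/L2 = AGBH/-/- → run A
t=4: L0/L1/L2 = GBHF/-/- → run G
t=5: L0/L1/L2 = GBHFD/-/- → run G
t=6: L0/L1/L2 = GBHFD/-/- → run G
t=7: L0/L1/L2 = GBHFD/-/- → run G
t=8: L0/L1/L2 = BHFD/G/- → run B
t=9: L0/L1/L2 = BHFD/G/- → run B
t=10: L0/L1/L2 = HFD/G/- → run H
t=11: L0/L1/L2 = HFD/G/- → run H
t=12: L0/L1/L2 = HFD/G/- → run H
t=13: L0/L1/L2 = HFD/G/- → run H
t=14: L0/L1/L2 = FD/GH/- → run F
t=15: L0/L1/L2 = FD/GH/- → run F
t=16: L0/L1/L2 = FD/GH/- → run F
t=17: L0/L1/L2 = FD/GH/- → run F
t=18: L0/L1/L2 = D/GHF/- → run D
t=19: L0/L1/L2 = D/GHF/- → run D
t=20: L0/L1/L2 = -/GHF/- → run G
t=21: L0/L1/L2 = -/HF/- → run H
t=22: L0/L1/L2 = -/HF/- → run H
t=23: L0/L1/L2 = -/HF/- → run H
t=24: L0/L1/L2 = -/HF/- → run H
t=25: L0/L1/L2 = -/F/- → run F
t=26: L0/L1/L2 = -/F/- → run F
t=27: L0/L1/L2 = -/F/- → run F
t=28: (idle)
t=29: (idle)
t=30: (idle)
t=31: (idle)
t=32: (idle)

completion order = A, B, D, G, H, F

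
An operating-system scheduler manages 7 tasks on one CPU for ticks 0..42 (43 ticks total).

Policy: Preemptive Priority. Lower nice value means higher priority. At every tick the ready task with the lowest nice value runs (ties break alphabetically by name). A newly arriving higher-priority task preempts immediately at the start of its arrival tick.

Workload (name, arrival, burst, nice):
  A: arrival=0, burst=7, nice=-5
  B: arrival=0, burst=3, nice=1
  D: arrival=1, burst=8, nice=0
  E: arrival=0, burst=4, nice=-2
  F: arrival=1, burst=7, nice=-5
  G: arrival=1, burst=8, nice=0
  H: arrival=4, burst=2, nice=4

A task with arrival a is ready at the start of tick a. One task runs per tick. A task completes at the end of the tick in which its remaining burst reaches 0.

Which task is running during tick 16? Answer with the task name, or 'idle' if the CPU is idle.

t=0: ready={A,B,E} → run A
t=1: ready={A,B,D,E,F,G} → run A
t=2: ready={A,B,D,E,F,G} → run A
t=3: ready={A,B,D,E,F,G} → run A
t=4: ready={A,B,D,E,F,G,H} → run A
t=5: ready={A,B,D,E,F,G,H} → run A
t=6: ready={A,B,D,E,F,G,H} → run A
t=7: ready={B,D,E,F,G,H} → run F
t=8: ready={B,D,E,F,G,H} → run F
t=9: ready={B,D,E,F,G,H} → run F
t=10: ready={B,D,E,F,G,H} → run F
t=11: ready={B,D,E,F,G,H} → run F
t=12: ready={B,D,E,F,G,H} → run F
t=13: ready={B,D,E,F,G,H} → run F
t=14: ready={B,D,E,G,H} → run E
t=15: ready={B,D,E,G,H} → run E
t=16: ready={B,D,E,G,H} → run E
t=17: ready={B,D,E,G,H} → run E
t=18: ready={B,D,G,H} → run D
t=19: ready={B,D,G,H} → run D
t=20: ready={B,D,G,H} → run D
t=21: ready={B,D,G,H} → run D
t=22: ready={B,D,G,H} → run D
t=23: ready={B,D,G,H} → run D
t=24: ready={B,D,G,H} → run D
t=25: ready={B,D,G,H} → run D
t=26: ready={B,G,H} → run G
t=27: ready={B,G,H} → run G
t=28: ready={B,G,H} → run G
t=29: ready={B,G,H} → run G
t=30: ready={B,G,H} → run G
t=31: ready={B,G,H} → run G
t=32: ready={B,G,H} → run G
t=33: ready={B,G,H} → run G
t=34: ready={B,H} → run B
t=35: ready={B,H} → run B
t=36: ready={B,H} → run B
t=37: ready={H} → run H
t=38: ready={H} → run H
t=39: (idle)
t=40: (idle)
t=41: (idle)
t=42: (idle)

running at tick 16 = E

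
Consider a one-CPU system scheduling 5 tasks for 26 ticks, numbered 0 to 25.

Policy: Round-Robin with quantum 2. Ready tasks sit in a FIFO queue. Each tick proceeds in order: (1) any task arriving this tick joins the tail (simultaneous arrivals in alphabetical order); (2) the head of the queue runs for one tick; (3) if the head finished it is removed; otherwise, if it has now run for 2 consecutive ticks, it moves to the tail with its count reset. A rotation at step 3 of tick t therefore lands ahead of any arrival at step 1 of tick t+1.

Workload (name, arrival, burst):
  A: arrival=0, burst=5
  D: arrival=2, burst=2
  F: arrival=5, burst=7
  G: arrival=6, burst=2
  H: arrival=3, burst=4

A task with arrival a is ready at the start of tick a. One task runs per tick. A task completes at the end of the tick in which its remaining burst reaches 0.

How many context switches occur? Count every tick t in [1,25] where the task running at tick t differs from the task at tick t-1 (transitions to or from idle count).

context switches = 8

t=0: queue=[A] q_used=0 → run A
t=1: queue=[A] q_used=1 → run A
t=2: queue=[A,D] q_used=0 → run A
t=3: queue=[A,D,H] q_used=1 → run A
t=4: queue=[D,H,A] q_used=0 → run D
t=5: queue=[D,H,A,F] q_used=1 → run D
t=6: queue=[H,A,F,G] q_used=0 → run H
t=7: queue=[H,A,F,G] q_used=1 → run H
t=8: queue=[A,F,G,H] q_used=0 → run A
t=9: queue=[F,G,H] q_used=0 → run F
t=10: queue=[F,G,H] q_used=1 → run F
t=11: queue=[G,H,F] q_used=0 → run G
t=12: queue=[G,H,F] q_used=1 → run G
t=13: queue=[H,F] q_used=0 → run H
t=14: queue=[H,F] q_used=1 → run H
t=15: queue=[F] q_used=0 → run F
t=16: queue=[F] q_used=1 → run F
t=17: queue=[F] q_used=0 → run F
t=18: queue=[F] q_used=1 → run F
t=19: queue=[F] q_used=0 → run F
t=20: (idle)
t=21: (idle)
t=22: (idle)
t=23: (idle)
t=24: (idle)
t=25: (idle)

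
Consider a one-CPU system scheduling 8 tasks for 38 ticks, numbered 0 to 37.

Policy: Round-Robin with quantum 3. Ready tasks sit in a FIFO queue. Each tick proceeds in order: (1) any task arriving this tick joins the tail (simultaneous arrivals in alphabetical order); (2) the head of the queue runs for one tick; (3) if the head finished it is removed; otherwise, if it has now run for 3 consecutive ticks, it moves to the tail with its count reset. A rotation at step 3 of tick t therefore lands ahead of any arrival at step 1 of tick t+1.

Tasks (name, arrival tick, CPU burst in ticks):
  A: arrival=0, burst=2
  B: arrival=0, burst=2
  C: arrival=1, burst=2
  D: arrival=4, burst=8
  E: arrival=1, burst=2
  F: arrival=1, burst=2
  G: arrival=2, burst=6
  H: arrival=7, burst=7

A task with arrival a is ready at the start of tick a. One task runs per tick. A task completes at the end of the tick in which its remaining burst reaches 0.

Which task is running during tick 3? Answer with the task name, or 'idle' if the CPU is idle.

running at tick 3 = B

t=0: queue=[A,B] q_used=0 → run A
t=1: queue=[A,B,C,E,F] q_used=1 → run A
t=2: queue=[B,C,E,F,G] q_used=0 → run B
t=3: queue=[B,C,E,F,G] q_used=1 → run B
t=4: queue=[C,E,F,G,D] q_used=0 → run C
t=5: queue=[C,E,F,G,D] q_used=1 → run C
t=6: queue=[E,F,G,D] q_used=0 → run E
t=7: queue=[E,F,G,D,H] q_used=1 → run E
t=8: queue=[F,G,D,H] q_used=0 → run F
t=9: queue=[F,G,D,H] q_used=1 → run F
t=10: queue=[G,D,H] q_used=0 → run G
t=11: queue=[G,D,H] q_used=1 → run G
t=12: queue=[G,D,H] q_used=2 → run G
t=13: queue=[D,H,G] q_used=0 → run D
t=14: queue=[D,H,G] q_used=1 → run D
t=15: queue=[D,H,G] q_used=2 → run D
t=16: queue=[H,G,D] q_used=0 → run H
t=17: queue=[H,G,D] q_used=1 → run H
t=18: queue=[H,G,D] q_used=2 → run H
t=19: queue=[G,D,H] q_used=0 → run G
t=20: queue=[G,D,H] q_used=1 → run G
t=21: queue=[G,D,H] q_used=2 → run G
t=22: queue=[D,H] q_used=0 → run D
t=23: queue=[D,H] q_used=1 → run D
t=24: queue=[D,H] q_used=2 → run D
t=25: queue=[H,D] q_used=0 → run H
t=26: queue=[H,D] q_used=1 → run H
t=27: queue=[H,D] q_used=2 → run H
t=28: queue=[D,H] q_used=0 → run D
t=29: queue=[D,H] q_used=1 → run D
t=30: queue=[H] q_used=0 → run H
t=31: (idle)
t=32: (idle)
t=33: (idle)
t=34: (idle)
t=35: (idle)
t=36: (idle)
t=37: (idle)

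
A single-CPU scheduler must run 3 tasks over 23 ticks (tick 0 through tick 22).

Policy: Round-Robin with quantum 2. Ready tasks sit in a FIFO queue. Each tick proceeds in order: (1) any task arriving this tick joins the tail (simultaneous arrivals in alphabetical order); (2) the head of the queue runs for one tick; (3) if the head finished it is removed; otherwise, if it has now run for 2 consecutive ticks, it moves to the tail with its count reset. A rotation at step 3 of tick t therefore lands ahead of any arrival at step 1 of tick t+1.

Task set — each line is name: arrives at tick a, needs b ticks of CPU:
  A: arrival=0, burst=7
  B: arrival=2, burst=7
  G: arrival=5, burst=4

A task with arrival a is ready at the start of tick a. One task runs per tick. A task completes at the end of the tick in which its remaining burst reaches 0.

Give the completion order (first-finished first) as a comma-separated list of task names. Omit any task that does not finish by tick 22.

completion order = A, G, B

t=0: queue=[A] q_used=0 → run A
t=1: queue=[A] q_used=1 → run A
t=2: queue=[A,B] q_used=0 → run A
t=3: queue=[A,B] q_used=1 → run A
t=4: queue=[B,A] q_used=0 → run B
t=5: queue=[B,A,G] q_used=1 → run B
t=6: queue=[A,G,B] q_used=0 → run A
t=7: queue=[A,G,B] q_used=1 → run A
t=8: queue=[G,B,A] q_used=0 → run G
t=9: queue=[G,B,A] q_used=1 → run G
t=10: queue=[B,A,G] q_used=0 → run B
t=11: queue=[B,A,G] q_used=1 → run B
t=12: queue=[A,G,B] q_used=0 → run A
t=13: queue=[G,B] q_used=0 → run G
t=14: queue=[G,B] q_used=1 → run G
t=15: queue=[B] q_used=0 → run B
t=16: queue=[B] q_used=1 → run B
t=17: queue=[B] q_used=0 → run B
t=18: (idle)
t=19: (idle)
t=20: (idle)
t=21: (idle)
t=22: (idle)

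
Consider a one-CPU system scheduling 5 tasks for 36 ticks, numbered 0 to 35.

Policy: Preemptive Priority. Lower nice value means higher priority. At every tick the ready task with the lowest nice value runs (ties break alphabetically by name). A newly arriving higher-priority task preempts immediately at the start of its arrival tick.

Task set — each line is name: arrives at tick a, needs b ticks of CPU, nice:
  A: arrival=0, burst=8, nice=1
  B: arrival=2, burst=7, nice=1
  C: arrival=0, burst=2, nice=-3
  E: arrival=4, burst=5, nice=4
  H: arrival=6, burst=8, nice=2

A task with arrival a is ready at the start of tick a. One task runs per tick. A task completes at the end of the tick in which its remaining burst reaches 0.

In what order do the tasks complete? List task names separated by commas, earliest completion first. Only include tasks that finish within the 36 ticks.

t=0: ready={A,C} → run C
t=1: ready={A,C} → run C
t=2: ready={A,B} → run A
t=3: ready={A,B} → run A
t=4: ready={A,B,E} → run A
t=5: ready={A,B,E} → run A
t=6: ready={A,B,E,H} → run A
t=7: ready={A,B,E,H} → run A
t=8: ready={A,B,E,H} → run A
t=9: ready={A,B,E,H} → run A
t=10: ready={B,E,H} → run B
t=11: ready={B,E,H} → run B
t=12: ready={B,E,H} → run B
t=13: ready={B,E,H} → run B
t=14: ready={B,E,H} → run B
t=15: ready={B,E,H} → run B
t=16: ready={B,E,H} → run B
t=17: ready={E,H} → run H
t=18: ready={E,H} → run H
t=19: ready={E,H} → run H
t=20: ready={E,H} → run H
t=21: ready={E,H} → run H
t=22: ready={E,H} → run H
t=23: ready={E,H} → run H
t=24: ready={E,H} → run H
t=25: ready={E} → run E
t=26: ready={E} → run E
t=27: ready={E} → run E
t=28: ready={E} → run E
t=29: ready={E} → run E
t=30: (idle)
t=31: (idle)
t=32: (idle)
t=33: (idle)
t=34: (idle)
t=35: (idle)

completion order = C, A, B, H, E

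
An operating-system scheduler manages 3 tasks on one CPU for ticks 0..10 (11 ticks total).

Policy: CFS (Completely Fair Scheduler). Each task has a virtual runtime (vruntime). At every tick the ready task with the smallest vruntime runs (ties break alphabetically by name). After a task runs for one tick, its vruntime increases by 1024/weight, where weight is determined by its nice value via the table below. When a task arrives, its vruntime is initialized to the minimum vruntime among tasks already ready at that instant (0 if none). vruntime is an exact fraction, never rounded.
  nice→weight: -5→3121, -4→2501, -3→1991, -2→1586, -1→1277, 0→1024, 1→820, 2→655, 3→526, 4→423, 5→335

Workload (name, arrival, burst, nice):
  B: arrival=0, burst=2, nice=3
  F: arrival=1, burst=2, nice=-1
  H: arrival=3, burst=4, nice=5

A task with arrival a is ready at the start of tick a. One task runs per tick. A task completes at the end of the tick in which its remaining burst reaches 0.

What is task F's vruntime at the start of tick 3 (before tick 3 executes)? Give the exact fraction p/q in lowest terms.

t=0: vr[B=0] → run B
t=1: vr[B=512/263 F=512/263] → run B
t=2: vr[F=512/263] → run F
t=3: vr[F=923136/335851 H=923136/335851] → run F
t=4: vr[H=923136/335851] → run H
t=5: vr[H=653161984/112510085] → run H
t=6: vr[H=997073408/112510085] → run H
t=7: vr[H=1340984832/112510085] → run H
t=8: (idle)
t=9: (idle)
t=10: (idle)

vruntime(F, start of tick 3) = 923136/335851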